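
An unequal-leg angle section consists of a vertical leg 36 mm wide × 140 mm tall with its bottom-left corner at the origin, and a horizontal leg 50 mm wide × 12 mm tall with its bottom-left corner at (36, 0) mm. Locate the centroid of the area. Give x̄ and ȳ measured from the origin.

vertical leg: A = 36 × 140 = 5040.00, centroid at (18.00, 70.00).
horizontal leg: A = 50 × 12 = 600.00, centroid at (61.00, 6.00).
ΣA = 5640.00 mm²
ΣAx̄ = (5040.00)(18.00) + (600.00)(61.00) = 127320.00 mm³
ΣAȳ = (5040.00)(70.00) + (600.00)(6.00) = 356400.00 mm³
x̄ = 127320.00 / 5640.00 = 22.57 mm
ȳ = 356400.00 / 5640.00 = 63.19 mm

x̄ = 22.57 mm, ȳ = 63.19 mm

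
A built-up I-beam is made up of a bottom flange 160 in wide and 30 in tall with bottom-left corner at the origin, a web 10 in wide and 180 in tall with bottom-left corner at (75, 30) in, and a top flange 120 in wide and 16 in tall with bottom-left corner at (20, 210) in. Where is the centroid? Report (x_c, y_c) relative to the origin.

Part | A | x̄ᵢ | ȳᵢ | A·x̄ᵢ | A·ȳᵢ
bottom flange | 4800.00 | 80.00 | 15.00 | 384000.00 | 72000.00
web | 1800.00 | 80.00 | 120.00 | 144000.00 | 216000.00
top flange | 1920.00 | 80.00 | 218.00 | 153600.00 | 418560.00
Σ | 8520.00 |  |  | 681600.00 | 706560.00
x_c = 681600.00 / 8520.00 = 80.00 in
y_c = 706560.00 / 8520.00 = 82.93 in

x_c = 80.00 in, y_c = 82.93 in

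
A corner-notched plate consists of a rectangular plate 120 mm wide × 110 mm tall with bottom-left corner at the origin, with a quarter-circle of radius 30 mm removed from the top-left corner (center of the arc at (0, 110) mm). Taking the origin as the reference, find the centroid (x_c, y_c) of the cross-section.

plate: A = 120 × 110 = 13200.00, centroid at (60.00, 55.00).
removed quarter-circle: A = −¼π·30² = -706.86, centroid at (12.73, 97.27).
ΣA = 12493.14 mm²
ΣAx_c = (13200.00)(60.00) + (-706.86)(12.73) = 783000.00 mm³
ΣAy_c = (13200.00)(55.00) + (-706.86)(97.27) = 657245.58 mm³
x_c = 783000.00 / 12493.14 = 62.67 mm
y_c = 657245.58 / 12493.14 = 52.61 mm

x_c = 62.67 mm, y_c = 52.61 mm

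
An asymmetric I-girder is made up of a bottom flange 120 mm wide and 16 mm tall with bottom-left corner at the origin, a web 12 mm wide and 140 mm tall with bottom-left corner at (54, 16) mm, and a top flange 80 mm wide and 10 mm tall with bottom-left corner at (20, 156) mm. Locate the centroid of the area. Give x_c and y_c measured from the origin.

x_c = 60.00 mm, y_c = 65.60 mm

bottom flange: A = 120 × 16 = 1920.00, centroid at (60.00, 8.00).
web: A = 12 × 140 = 1680.00, centroid at (60.00, 86.00).
top flange: A = 80 × 10 = 800.00, centroid at (60.00, 161.00).
ΣA = 4400.00 mm², ΣAx_c = 264000.00 mm³, ΣAy_c = 288640.00 mm³.
x_c = 264000.00/4400.00 = 60.00 mm; y_c = 288640.00/4400.00 = 65.60 mm.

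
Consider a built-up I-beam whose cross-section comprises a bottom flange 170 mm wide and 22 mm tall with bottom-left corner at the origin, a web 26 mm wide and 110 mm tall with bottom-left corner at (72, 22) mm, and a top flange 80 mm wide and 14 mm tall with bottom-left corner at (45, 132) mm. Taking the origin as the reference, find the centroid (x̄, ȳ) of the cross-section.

bottom flange: A = 170 × 22 = 3740.00, centroid at (85.00, 11.00).
web: A = 26 × 110 = 2860.00, centroid at (85.00, 77.00).
top flange: A = 80 × 14 = 1120.00, centroid at (85.00, 139.00).
ΣA = 7720.00 mm², ΣAx̄ = 656200.00 mm³, ΣAȳ = 417040.00 mm³.
x̄ = 656200.00/7720.00 = 85.00 mm; ȳ = 417040.00/7720.00 = 54.02 mm.

x̄ = 85.00 mm, ȳ = 54.02 mm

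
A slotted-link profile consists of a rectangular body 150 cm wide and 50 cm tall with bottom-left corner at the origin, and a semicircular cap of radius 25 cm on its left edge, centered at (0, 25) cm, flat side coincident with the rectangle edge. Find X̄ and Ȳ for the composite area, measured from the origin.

X̄ = 65.09 cm, Ȳ = 25.00 cm

rectangular body: A = 150 × 50 = 7500.00, centroid at (75.00, 25.00).
semicircular end: A = ½π·25² = 981.75, centroid at (-10.61, 25.00).
ΣA = 8481.75 cm², ΣAX̄ = 552083.33 cm³, ΣAȲ = 212043.69 cm³.
X̄ = 552083.33/8481.75 = 65.09 cm; Ȳ = 212043.69/8481.75 = 25.00 cm.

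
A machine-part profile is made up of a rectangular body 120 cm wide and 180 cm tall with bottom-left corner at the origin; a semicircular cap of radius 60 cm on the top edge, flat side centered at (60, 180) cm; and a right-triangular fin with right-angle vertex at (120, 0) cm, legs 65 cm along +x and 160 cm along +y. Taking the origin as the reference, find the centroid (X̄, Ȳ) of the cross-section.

rectangular body: A = 120 × 180 = 21600.00, centroid at (60.00, 90.00).
semicircular top: A = ½π·60² = 5654.87, centroid at (60.00, 205.46).
triangular fin: A = ½·65·160 = 5200.00, centroid at (141.67, 53.33).
ΣA = 32454.87 cm²
ΣAX̄ = (21600.00)(60.00) + (5654.87)(60.00) + (5200.00)(141.67) = 2371958.67 cm³
ΣAȲ = (21600.00)(90.00) + (5654.87)(205.46) + (5200.00)(53.33) = 3383209.35 cm³
X̄ = 2371958.67 / 32454.87 = 73.08 cm
Ȳ = 3383209.35 / 32454.87 = 104.24 cm

X̄ = 73.08 cm, Ȳ = 104.24 cm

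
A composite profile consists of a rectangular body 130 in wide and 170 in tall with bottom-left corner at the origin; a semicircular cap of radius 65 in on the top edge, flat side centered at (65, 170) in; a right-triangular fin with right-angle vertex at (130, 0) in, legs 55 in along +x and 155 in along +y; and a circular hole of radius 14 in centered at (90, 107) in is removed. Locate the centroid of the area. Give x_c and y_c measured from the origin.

rectangular body: A = 130 × 170 = 22100.00, centroid at (65.00, 85.00).
semicircular top: A = ½π·65² = 6636.61, centroid at (65.00, 197.59).
triangular fin: A = ½·55·155 = 4262.50, centroid at (148.33, 51.67).
hole: A = −π·14² = -615.75, centroid at (90.00, 107.00).
ΣA = 32383.36 in²
ΣAx_c = (22100.00)(65.00) + (6636.61)(65.00) + (4262.50)(148.33) + (-615.75)(90.00) = 2444733.08 in³
ΣAy_c = (22100.00)(85.00) + (6636.61)(197.59) + (4262.50)(51.67) + (-615.75)(107.00) = 3344151.48 in³
x_c = 2444733.08 / 32383.36 = 75.49 in
y_c = 3344151.48 / 32383.36 = 103.27 in

x_c = 75.49 in, y_c = 103.27 in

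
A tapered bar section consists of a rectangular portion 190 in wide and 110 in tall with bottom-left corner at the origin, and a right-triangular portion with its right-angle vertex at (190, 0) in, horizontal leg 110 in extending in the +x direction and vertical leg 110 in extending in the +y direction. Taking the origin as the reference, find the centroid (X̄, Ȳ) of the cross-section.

X̄ = 124.56 in, Ȳ = 50.88 in

rectangular portion: A = 190 × 110 = 20900.00, centroid at (95.00, 55.00).
triangular portion: A = ½·110·110 = 6050.00, centroid at (226.67, 36.67).
ΣA = 26950.00 in²
ΣAX̄ = (20900.00)(95.00) + (6050.00)(226.67) = 3356833.33 in³
ΣAȲ = (20900.00)(55.00) + (6050.00)(36.67) = 1371333.33 in³
X̄ = 3356833.33 / 26950.00 = 124.56 in
Ȳ = 1371333.33 / 26950.00 = 50.88 in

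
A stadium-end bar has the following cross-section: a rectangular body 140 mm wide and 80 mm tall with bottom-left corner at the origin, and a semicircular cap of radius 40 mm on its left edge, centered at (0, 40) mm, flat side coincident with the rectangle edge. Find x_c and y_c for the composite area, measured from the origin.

Part | A | x̄ᵢ | ȳᵢ | A·x̄ᵢ | A·ȳᵢ
rectangular body | 11200.00 | 70.00 | 40.00 | 784000.00 | 448000.00
semicircular end | 2513.27 | -16.98 | 40.00 | -42666.67 | 100530.96
Σ | 13713.27 |  |  | 741333.33 | 548530.96
x_c = 741333.33 / 13713.27 = 54.06 mm
y_c = 548530.96 / 13713.27 = 40.00 mm

x_c = 54.06 mm, y_c = 40.00 mm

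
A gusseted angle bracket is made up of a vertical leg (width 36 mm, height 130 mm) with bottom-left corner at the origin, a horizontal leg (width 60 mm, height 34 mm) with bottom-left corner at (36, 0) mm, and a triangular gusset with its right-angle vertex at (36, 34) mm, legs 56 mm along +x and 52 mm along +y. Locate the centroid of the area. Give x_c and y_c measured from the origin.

vertical leg: A = 36 × 130 = 4680.00, centroid at (18.00, 65.00).
horizontal leg: A = 60 × 34 = 2040.00, centroid at (66.00, 17.00).
gusset: A = ½·56·52 = 1456.00, centroid at (54.67, 51.33).
ΣA = 8176.00 mm², ΣAx_c = 298474.67 mm³, ΣAy_c = 413621.33 mm³.
x_c = 298474.67/8176.00 = 36.51 mm; y_c = 413621.33/8176.00 = 50.59 mm.

x_c = 36.51 mm, y_c = 50.59 mm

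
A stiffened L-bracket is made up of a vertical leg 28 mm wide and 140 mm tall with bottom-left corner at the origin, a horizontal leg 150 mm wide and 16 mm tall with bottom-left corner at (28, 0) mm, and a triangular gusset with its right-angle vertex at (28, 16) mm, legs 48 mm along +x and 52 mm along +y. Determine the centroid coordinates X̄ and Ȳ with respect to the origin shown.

Part | A | x̄ᵢ | ȳᵢ | A·x̄ᵢ | A·ȳᵢ
vertical leg | 3920.00 | 14.00 | 70.00 | 54880.00 | 274400.00
horizontal leg | 2400.00 | 103.00 | 8.00 | 247200.00 | 19200.00
gusset | 1248.00 | 44.00 | 33.33 | 54912.00 | 41600.00
Σ | 7568.00 |  |  | 356992.00 | 335200.00
X̄ = 356992.00 / 7568.00 = 47.17 mm
Ȳ = 335200.00 / 7568.00 = 44.29 mm

X̄ = 47.17 mm, Ȳ = 44.29 mm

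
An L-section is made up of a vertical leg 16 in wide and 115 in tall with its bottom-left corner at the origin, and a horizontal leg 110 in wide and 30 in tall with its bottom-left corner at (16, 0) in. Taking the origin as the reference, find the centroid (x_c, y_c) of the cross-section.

x_c = 48.45 in, y_c = 30.21 in

Part | A | x̄ᵢ | ȳᵢ | A·x̄ᵢ | A·ȳᵢ
vertical leg | 1840.00 | 8.00 | 57.50 | 14720.00 | 105800.00
horizontal leg | 3300.00 | 71.00 | 15.00 | 234300.00 | 49500.00
Σ | 5140.00 |  |  | 249020.00 | 155300.00
x_c = 249020.00 / 5140.00 = 48.45 in
y_c = 155300.00 / 5140.00 = 30.21 in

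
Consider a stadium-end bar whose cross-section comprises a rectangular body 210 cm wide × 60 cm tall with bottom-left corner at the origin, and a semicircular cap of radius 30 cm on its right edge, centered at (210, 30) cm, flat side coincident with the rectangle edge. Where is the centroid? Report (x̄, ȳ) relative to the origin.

x̄ = 116.88 cm, ȳ = 30.00 cm

rectangular body: A = 210 × 60 = 12600.00, centroid at (105.00, 30.00).
semicircular end: A = ½π·30² = 1413.72, centroid at (222.73, 30.00).
ΣA = 14013.72 cm², ΣAx̄ = 1637880.51 cm³, ΣAȳ = 420411.50 cm³.
x̄ = 1637880.51/14013.72 = 116.88 cm; ȳ = 420411.50/14013.72 = 30.00 cm.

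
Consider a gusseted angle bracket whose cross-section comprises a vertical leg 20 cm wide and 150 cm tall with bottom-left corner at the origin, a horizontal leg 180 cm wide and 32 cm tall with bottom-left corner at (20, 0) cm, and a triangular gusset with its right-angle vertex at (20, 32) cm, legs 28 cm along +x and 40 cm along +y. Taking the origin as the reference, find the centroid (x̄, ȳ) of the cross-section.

x̄ = 72.96 cm, ȳ = 36.75 cm

Part | A | x̄ᵢ | ȳᵢ | A·x̄ᵢ | A·ȳᵢ
vertical leg | 3000.00 | 10.00 | 75.00 | 30000.00 | 225000.00
horizontal leg | 5760.00 | 110.00 | 16.00 | 633600.00 | 92160.00
gusset | 560.00 | 29.33 | 45.33 | 16426.67 | 25386.67
Σ | 9320.00 |  |  | 680026.67 | 342546.67
x̄ = 680026.67 / 9320.00 = 72.96 cm
ȳ = 342546.67 / 9320.00 = 36.75 cm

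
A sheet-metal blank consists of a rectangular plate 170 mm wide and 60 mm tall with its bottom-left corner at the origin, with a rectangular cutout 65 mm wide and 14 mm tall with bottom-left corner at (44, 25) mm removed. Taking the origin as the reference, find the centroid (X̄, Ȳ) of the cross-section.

X̄ = 85.83 mm, Ȳ = 29.80 mm

plate: A = 170 × 60 = 10200.00, centroid at (85.00, 30.00).
hole: A = −(65 × 14) = -910.00, centroid at (76.50, 32.00).
ΣA = 9290.00 mm², ΣAX̄ = 797385.00 mm³, ΣAȲ = 276880.00 mm³.
X̄ = 797385.00/9290.00 = 85.83 mm; Ȳ = 276880.00/9290.00 = 29.80 mm.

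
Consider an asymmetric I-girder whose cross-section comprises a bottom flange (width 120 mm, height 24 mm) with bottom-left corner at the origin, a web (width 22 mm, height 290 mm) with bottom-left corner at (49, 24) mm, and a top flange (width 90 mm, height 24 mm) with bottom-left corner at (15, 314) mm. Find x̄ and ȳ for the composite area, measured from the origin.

x̄ = 60.00 mm, ȳ = 159.10 mm

bottom flange: A = 120 × 24 = 2880.00, centroid at (60.00, 12.00).
web: A = 22 × 290 = 6380.00, centroid at (60.00, 169.00).
top flange: A = 90 × 24 = 2160.00, centroid at (60.00, 326.00).
ΣA = 11420.00 mm², ΣAx̄ = 685200.00 mm³, ΣAȳ = 1816940.00 mm³.
x̄ = 685200.00/11420.00 = 60.00 mm; ȳ = 1816940.00/11420.00 = 159.10 mm.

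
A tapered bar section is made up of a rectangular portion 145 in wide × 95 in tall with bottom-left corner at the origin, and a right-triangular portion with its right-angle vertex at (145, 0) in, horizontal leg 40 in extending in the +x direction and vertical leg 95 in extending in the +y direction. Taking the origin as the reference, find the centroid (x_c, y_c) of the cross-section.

x_c = 82.90 in, y_c = 45.58 in

Part | A | x̄ᵢ | ȳᵢ | A·x̄ᵢ | A·ȳᵢ
rectangular portion | 13775.00 | 72.50 | 47.50 | 998687.50 | 654312.50
triangular portion | 1900.00 | 158.33 | 31.67 | 300833.33 | 60166.67
Σ | 15675.00 |  |  | 1299520.83 | 714479.17
x_c = 1299520.83 / 15675.00 = 82.90 in
y_c = 714479.17 / 15675.00 = 45.58 in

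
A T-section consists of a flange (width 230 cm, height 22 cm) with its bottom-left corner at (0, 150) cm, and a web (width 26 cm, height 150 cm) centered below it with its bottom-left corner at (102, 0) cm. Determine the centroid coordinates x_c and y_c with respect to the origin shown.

web: A = 26 × 150 = 3900.00, centroid at (115.00, 75.00).
flange: A = 230 × 22 = 5060.00, centroid at (115.00, 161.00).
ΣA = 8960.00 cm², ΣAx_c = 1030400.00 cm³, ΣAy_c = 1107160.00 cm³.
x_c = 1030400.00/8960.00 = 115.00 cm; y_c = 1107160.00/8960.00 = 123.57 cm.

x_c = 115.00 cm, y_c = 123.57 cm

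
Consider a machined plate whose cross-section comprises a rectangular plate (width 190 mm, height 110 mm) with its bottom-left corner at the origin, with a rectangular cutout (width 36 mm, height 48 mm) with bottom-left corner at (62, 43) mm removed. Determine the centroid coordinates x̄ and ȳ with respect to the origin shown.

x̄ = 96.35 mm, ȳ = 53.92 mm

Part | A | x̄ᵢ | ȳᵢ | A·x̄ᵢ | A·ȳᵢ
plate | 20900.00 | 95.00 | 55.00 | 1985500.00 | 1149500.00
hole | -1728.00 | 80.00 | 67.00 | -138240.00 | -115776.00
Σ | 19172.00 |  |  | 1847260.00 | 1033724.00
x̄ = 1847260.00 / 19172.00 = 96.35 mm
ȳ = 1033724.00 / 19172.00 = 53.92 mm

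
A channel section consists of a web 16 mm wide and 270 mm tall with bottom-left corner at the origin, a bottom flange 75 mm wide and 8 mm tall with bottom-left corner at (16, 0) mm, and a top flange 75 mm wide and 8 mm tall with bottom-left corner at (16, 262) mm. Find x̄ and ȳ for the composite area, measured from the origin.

web: A = 16 × 270 = 4320.00, centroid at (8.00, 135.00).
bottom flange: A = 75 × 8 = 600.00, centroid at (53.50, 4.00).
top flange: A = 75 × 8 = 600.00, centroid at (53.50, 266.00).
ΣA = 5520.00 mm², ΣAx̄ = 98760.00 mm³, ΣAȳ = 745200.00 mm³.
x̄ = 98760.00/5520.00 = 17.89 mm; ȳ = 745200.00/5520.00 = 135.00 mm.

x̄ = 17.89 mm, ȳ = 135.00 mm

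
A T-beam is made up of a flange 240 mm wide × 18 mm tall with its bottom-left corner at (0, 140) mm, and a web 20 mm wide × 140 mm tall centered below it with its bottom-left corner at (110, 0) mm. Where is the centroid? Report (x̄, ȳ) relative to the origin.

web: A = 20 × 140 = 2800.00, centroid at (120.00, 70.00).
flange: A = 240 × 18 = 4320.00, centroid at (120.00, 149.00).
ΣA = 7120.00 mm², ΣAx̄ = 854400.00 mm³, ΣAȳ = 839680.00 mm³.
x̄ = 854400.00/7120.00 = 120.00 mm; ȳ = 839680.00/7120.00 = 117.93 mm.

x̄ = 120.00 mm, ȳ = 117.93 mm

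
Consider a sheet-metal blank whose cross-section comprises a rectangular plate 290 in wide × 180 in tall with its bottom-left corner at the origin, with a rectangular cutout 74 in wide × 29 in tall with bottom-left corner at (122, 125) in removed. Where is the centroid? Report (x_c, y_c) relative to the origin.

x_c = 144.40 in, y_c = 87.88 in

plate: A = 290 × 180 = 52200.00, centroid at (145.00, 90.00).
hole: A = −(74 × 29) = -2146.00, centroid at (159.00, 139.50).
ΣA = 50054.00 in², ΣAx_c = 7227786.00 in³, ΣAy_c = 4398633.00 in³.
x_c = 7227786.00/50054.00 = 144.40 in; y_c = 4398633.00/50054.00 = 87.88 in.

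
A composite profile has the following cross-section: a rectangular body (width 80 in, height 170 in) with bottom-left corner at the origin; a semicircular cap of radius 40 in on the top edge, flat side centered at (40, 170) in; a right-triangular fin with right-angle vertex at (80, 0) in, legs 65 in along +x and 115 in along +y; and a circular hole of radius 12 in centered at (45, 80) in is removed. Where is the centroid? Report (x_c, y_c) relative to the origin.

x_c = 51.76 in, y_c = 89.34 in

rectangular body: A = 80 × 170 = 13600.00, centroid at (40.00, 85.00).
semicircular top: A = ½π·40² = 2513.27, centroid at (40.00, 186.98).
triangular fin: A = ½·65·115 = 3737.50, centroid at (101.67, 38.33).
hole: A = −π·12² = -452.39, centroid at (45.00, 80.00).
ΣA = 19398.38 in²
ΣAx_c = (13600.00)(40.00) + (2513.27)(40.00) + (3737.50)(101.67) + (-452.39)(45.00) = 1004152.61 in³
ΣAy_c = (13600.00)(85.00) + (2513.27)(186.98) + (3737.50)(38.33) + (-452.39)(80.00) = 1733002.95 in³
x_c = 1004152.61 / 19398.38 = 51.76 in
y_c = 1733002.95 / 19398.38 = 89.34 in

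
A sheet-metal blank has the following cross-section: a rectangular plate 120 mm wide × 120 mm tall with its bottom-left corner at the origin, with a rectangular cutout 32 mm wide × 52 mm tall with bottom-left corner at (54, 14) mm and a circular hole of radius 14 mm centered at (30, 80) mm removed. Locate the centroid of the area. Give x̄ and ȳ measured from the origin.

plate: A = 120 × 120 = 14400.00, centroid at (60.00, 60.00).
hole 1: A = −(32 × 52) = -1664.00, centroid at (70.00, 40.00).
hole 2: A = −π·14² = -615.75, centroid at (30.00, 80.00).
ΣA = 12120.25 mm², ΣAx̄ = 729047.44 mm³, ΣAȳ = 748179.83 mm³.
x̄ = 729047.44/12120.25 = 60.15 mm; ȳ = 748179.83/12120.25 = 61.73 mm.

x̄ = 60.15 mm, ȳ = 61.73 mm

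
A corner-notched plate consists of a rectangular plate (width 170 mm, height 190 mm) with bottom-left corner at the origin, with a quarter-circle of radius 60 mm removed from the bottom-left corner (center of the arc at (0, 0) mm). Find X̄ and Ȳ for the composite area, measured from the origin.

X̄ = 90.71 mm, Ȳ = 101.67 mm

plate: A = 170 × 190 = 32300.00, centroid at (85.00, 95.00).
removed quarter-circle: A = −¼π·60² = -2827.43, centroid at (25.46, 25.46).
ΣA = 29472.57 mm², ΣAX̄ = 2673500.00 mm³, ΣAȲ = 2996500.00 mm³.
X̄ = 2673500.00/29472.57 = 90.71 mm; Ȳ = 2996500.00/29472.57 = 101.67 mm.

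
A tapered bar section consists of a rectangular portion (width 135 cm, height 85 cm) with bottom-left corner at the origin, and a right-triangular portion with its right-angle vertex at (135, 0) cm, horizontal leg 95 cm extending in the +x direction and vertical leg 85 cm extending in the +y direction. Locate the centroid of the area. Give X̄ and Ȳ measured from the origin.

rectangular portion: A = 135 × 85 = 11475.00, centroid at (67.50, 42.50).
triangular portion: A = ½·95·85 = 4037.50, centroid at (166.67, 28.33).
ΣA = 15512.50 cm²
ΣAX̄ = (11475.00)(67.50) + (4037.50)(166.67) = 1447479.17 cm³
ΣAȲ = (11475.00)(42.50) + (4037.50)(28.33) = 602083.33 cm³
X̄ = 1447479.17 / 15512.50 = 93.31 cm
Ȳ = 602083.33 / 15512.50 = 38.81 cm

X̄ = 93.31 cm, Ȳ = 38.81 cm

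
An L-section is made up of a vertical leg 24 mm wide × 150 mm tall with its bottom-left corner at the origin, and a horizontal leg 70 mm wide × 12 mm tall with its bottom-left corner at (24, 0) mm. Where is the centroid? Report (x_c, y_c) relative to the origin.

x_c = 20.89 mm, y_c = 61.95 mm

Part | A | x̄ᵢ | ȳᵢ | A·x̄ᵢ | A·ȳᵢ
vertical leg | 3600.00 | 12.00 | 75.00 | 43200.00 | 270000.00
horizontal leg | 840.00 | 59.00 | 6.00 | 49560.00 | 5040.00
Σ | 4440.00 |  |  | 92760.00 | 275040.00
x_c = 92760.00 / 4440.00 = 20.89 mm
y_c = 275040.00 / 4440.00 = 61.95 mm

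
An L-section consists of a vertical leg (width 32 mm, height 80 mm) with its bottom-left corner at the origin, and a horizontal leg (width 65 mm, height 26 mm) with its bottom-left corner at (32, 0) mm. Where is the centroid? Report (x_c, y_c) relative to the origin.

Part | A | x̄ᵢ | ȳᵢ | A·x̄ᵢ | A·ȳᵢ
vertical leg | 2560.00 | 16.00 | 40.00 | 40960.00 | 102400.00
horizontal leg | 1690.00 | 64.50 | 13.00 | 109005.00 | 21970.00
Σ | 4250.00 |  |  | 149965.00 | 124370.00
x_c = 149965.00 / 4250.00 = 35.29 mm
y_c = 124370.00 / 4250.00 = 29.26 mm

x_c = 35.29 mm, y_c = 29.26 mm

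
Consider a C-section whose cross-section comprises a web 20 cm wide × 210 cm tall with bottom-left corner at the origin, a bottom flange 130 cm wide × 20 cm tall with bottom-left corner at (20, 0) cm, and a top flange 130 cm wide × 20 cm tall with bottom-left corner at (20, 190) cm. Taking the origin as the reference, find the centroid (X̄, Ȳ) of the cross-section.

X̄ = 51.49 cm, Ȳ = 105.00 cm

Part | A | x̄ᵢ | ȳᵢ | A·x̄ᵢ | A·ȳᵢ
web | 4200.00 | 10.00 | 105.00 | 42000.00 | 441000.00
bottom flange | 2600.00 | 85.00 | 10.00 | 221000.00 | 26000.00
top flange | 2600.00 | 85.00 | 200.00 | 221000.00 | 520000.00
Σ | 9400.00 |  |  | 484000.00 | 987000.00
X̄ = 484000.00 / 9400.00 = 51.49 cm
Ȳ = 987000.00 / 9400.00 = 105.00 cm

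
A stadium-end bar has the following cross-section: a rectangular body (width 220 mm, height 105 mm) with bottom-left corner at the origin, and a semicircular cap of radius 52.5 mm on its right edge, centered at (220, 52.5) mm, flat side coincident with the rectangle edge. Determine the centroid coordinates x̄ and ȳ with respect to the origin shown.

rectangular body: A = 220 × 105 = 23100.00, centroid at (110.00, 52.50).
semicircular end: A = ½π·52.5² = 4329.51, centroid at (242.28, 52.50).
ΣA = 27429.51 mm²
ΣAx̄ = (23100.00)(110.00) + (4329.51)(242.28) = 3589960.37 mm³
ΣAȳ = (23100.00)(52.50) + (4329.51)(52.50) = 1440049.14 mm³
x̄ = 3589960.37 / 27429.51 = 130.88 mm
ȳ = 1440049.14 / 27429.51 = 52.50 mm

x̄ = 130.88 mm, ȳ = 52.50 mm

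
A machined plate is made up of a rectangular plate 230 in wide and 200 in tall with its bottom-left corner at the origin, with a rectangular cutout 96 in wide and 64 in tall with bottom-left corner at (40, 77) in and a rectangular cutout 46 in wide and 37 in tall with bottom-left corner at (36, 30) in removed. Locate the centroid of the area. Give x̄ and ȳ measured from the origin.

x̄ = 121.85 in, ȳ = 100.85 in

plate: A = 230 × 200 = 46000.00, centroid at (115.00, 100.00).
hole 1: A = −(96 × 64) = -6144.00, centroid at (88.00, 109.00).
hole 2: A = −(46 × 37) = -1702.00, centroid at (59.00, 48.50).
ΣA = 38154.00 in²
ΣAx̄ = (46000.00)(115.00) + (-6144.00)(88.00) + (-1702.00)(59.00) = 4648910.00 in³
ΣAȳ = (46000.00)(100.00) + (-6144.00)(109.00) + (-1702.00)(48.50) = 3847757.00 in³
x̄ = 4648910.00 / 38154.00 = 121.85 in
ȳ = 3847757.00 / 38154.00 = 100.85 in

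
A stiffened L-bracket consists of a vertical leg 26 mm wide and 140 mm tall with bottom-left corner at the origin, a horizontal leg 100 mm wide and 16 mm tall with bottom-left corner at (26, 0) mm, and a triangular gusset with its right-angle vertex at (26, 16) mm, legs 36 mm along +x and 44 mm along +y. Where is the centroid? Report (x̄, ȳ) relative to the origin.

x̄ = 32.99 mm, ȳ = 48.39 mm

Part | A | x̄ᵢ | ȳᵢ | A·x̄ᵢ | A·ȳᵢ
vertical leg | 3640.00 | 13.00 | 70.00 | 47320.00 | 254800.00
horizontal leg | 1600.00 | 76.00 | 8.00 | 121600.00 | 12800.00
gusset | 792.00 | 38.00 | 30.67 | 30096.00 | 24288.00
Σ | 6032.00 |  |  | 199016.00 | 291888.00
x̄ = 199016.00 / 6032.00 = 32.99 mm
ȳ = 291888.00 / 6032.00 = 48.39 mm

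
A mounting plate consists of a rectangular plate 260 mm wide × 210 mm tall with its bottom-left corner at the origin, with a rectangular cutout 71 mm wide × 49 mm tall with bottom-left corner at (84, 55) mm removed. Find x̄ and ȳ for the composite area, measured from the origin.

x̄ = 130.71 mm, ȳ = 106.74 mm

Part | A | x̄ᵢ | ȳᵢ | A·x̄ᵢ | A·ȳᵢ
plate | 54600.00 | 130.00 | 105.00 | 7098000.00 | 5733000.00
hole | -3479.00 | 119.50 | 79.50 | -415740.50 | -276580.50
Σ | 51121.00 |  |  | 6682259.50 | 5456419.50
x̄ = 6682259.50 / 51121.00 = 130.71 mm
ȳ = 5456419.50 / 51121.00 = 106.74 mm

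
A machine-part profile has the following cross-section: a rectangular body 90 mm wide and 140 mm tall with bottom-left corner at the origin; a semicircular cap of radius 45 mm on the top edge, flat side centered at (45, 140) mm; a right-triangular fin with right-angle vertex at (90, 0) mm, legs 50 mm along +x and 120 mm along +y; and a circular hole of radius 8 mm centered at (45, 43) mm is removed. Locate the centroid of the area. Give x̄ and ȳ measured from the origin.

x̄ = 54.96 mm, ȳ = 80.70 mm

rectangular body: A = 90 × 140 = 12600.00, centroid at (45.00, 70.00).
semicircular top: A = ½π·45² = 3180.86, centroid at (45.00, 159.10).
triangular fin: A = ½·50·120 = 3000.00, centroid at (106.67, 40.00).
hole: A = −π·8² = -201.06, centroid at (45.00, 43.00).
ΣA = 18579.80 mm², ΣAx̄ = 1021091.03 mm³, ΣAȳ = 1499425.10 mm³.
x̄ = 1021091.03/18579.80 = 54.96 mm; ȳ = 1499425.10/18579.80 = 80.70 mm.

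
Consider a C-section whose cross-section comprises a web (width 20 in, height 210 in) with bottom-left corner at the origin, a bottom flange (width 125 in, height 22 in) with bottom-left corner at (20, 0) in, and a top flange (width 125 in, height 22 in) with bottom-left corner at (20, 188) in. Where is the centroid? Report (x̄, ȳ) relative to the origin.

Part | A | x̄ᵢ | ȳᵢ | A·x̄ᵢ | A·ȳᵢ
web | 4200.00 | 10.00 | 105.00 | 42000.00 | 441000.00
bottom flange | 2750.00 | 82.50 | 11.00 | 226875.00 | 30250.00
top flange | 2750.00 | 82.50 | 199.00 | 226875.00 | 547250.00
Σ | 9700.00 |  |  | 495750.00 | 1018500.00
x̄ = 495750.00 / 9700.00 = 51.11 in
ȳ = 1018500.00 / 9700.00 = 105.00 in

x̄ = 51.11 in, ȳ = 105.00 in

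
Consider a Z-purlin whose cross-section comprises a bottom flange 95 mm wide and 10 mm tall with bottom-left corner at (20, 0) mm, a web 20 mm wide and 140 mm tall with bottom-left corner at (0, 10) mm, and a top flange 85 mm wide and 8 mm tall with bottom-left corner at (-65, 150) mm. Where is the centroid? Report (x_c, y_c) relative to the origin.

x_c = 17.34 mm, y_c = 75.28 mm

Part | A | x̄ᵢ | ȳᵢ | A·x̄ᵢ | A·ȳᵢ
bottom flange | 950.00 | 67.50 | 5.00 | 64125.00 | 4750.00
web | 2800.00 | 10.00 | 80.00 | 28000.00 | 224000.00
top flange | 680.00 | -22.50 | 154.00 | -15300.00 | 104720.00
Σ | 4430.00 |  |  | 76825.00 | 333470.00
x_c = 76825.00 / 4430.00 = 17.34 mm
y_c = 333470.00 / 4430.00 = 75.28 mm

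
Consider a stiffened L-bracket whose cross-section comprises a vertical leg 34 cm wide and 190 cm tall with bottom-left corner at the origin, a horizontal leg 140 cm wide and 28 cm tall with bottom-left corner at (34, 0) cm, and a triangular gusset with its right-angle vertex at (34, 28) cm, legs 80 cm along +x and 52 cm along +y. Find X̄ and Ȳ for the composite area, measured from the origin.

X̄ = 51.66 cm, Ȳ = 61.23 cm

vertical leg: A = 34 × 190 = 6460.00, centroid at (17.00, 95.00).
horizontal leg: A = 140 × 28 = 3920.00, centroid at (104.00, 14.00).
gusset: A = ½·80·52 = 2080.00, centroid at (60.67, 45.33).
ΣA = 12460.00 cm²
ΣAX̄ = (6460.00)(17.00) + (3920.00)(104.00) + (2080.00)(60.67) = 643686.67 cm³
ΣAȲ = (6460.00)(95.00) + (3920.00)(14.00) + (2080.00)(45.33) = 762873.33 cm³
X̄ = 643686.67 / 12460.00 = 51.66 cm
Ȳ = 762873.33 / 12460.00 = 61.23 cm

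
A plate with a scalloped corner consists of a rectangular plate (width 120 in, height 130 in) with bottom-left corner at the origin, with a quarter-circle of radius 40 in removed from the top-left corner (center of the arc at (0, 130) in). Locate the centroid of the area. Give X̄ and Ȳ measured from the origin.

plate: A = 120 × 130 = 15600.00, centroid at (60.00, 65.00).
removed quarter-circle: A = −¼π·40² = -1256.64, centroid at (16.98, 113.02).
ΣA = 14343.36 in², ΣAX̄ = 914666.67 in³, ΣAȲ = 871970.52 in³.
X̄ = 914666.67/14343.36 = 63.77 in; Ȳ = 871970.52/14343.36 = 60.79 in.

X̄ = 63.77 in, Ȳ = 60.79 in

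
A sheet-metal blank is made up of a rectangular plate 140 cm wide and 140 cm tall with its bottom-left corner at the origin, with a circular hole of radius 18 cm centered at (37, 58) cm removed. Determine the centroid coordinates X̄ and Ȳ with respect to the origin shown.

Part | A | x̄ᵢ | ȳᵢ | A·x̄ᵢ | A·ȳᵢ
plate | 19600.00 | 70.00 | 70.00 | 1372000.00 | 1372000.00
hole | -1017.88 | 37.00 | 58.00 | -37661.41 | -59036.81
Σ | 18582.12 |  |  | 1334338.59 | 1312963.19
X̄ = 1334338.59 / 18582.12 = 71.81 cm
Ȳ = 1312963.19 / 18582.12 = 70.66 cm

X̄ = 71.81 cm, Ȳ = 70.66 cm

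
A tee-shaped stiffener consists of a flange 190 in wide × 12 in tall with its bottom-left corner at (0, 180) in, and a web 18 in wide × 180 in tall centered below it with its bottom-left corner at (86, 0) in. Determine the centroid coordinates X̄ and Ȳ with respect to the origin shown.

X̄ = 95.00 in, Ȳ = 129.65 in

web: A = 18 × 180 = 3240.00, centroid at (95.00, 90.00).
flange: A = 190 × 12 = 2280.00, centroid at (95.00, 186.00).
ΣA = 5520.00 in²
ΣAX̄ = (3240.00)(95.00) + (2280.00)(95.00) = 524400.00 in³
ΣAȲ = (3240.00)(90.00) + (2280.00)(186.00) = 715680.00 in³
X̄ = 524400.00 / 5520.00 = 95.00 in
Ȳ = 715680.00 / 5520.00 = 129.65 in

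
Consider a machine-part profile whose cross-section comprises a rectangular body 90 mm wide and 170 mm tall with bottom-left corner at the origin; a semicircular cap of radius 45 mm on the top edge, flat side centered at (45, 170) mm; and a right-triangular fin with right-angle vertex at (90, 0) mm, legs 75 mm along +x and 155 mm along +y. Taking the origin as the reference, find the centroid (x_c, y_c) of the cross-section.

x_c = 61.75 mm, y_c = 90.65 mm

rectangular body: A = 90 × 170 = 15300.00, centroid at (45.00, 85.00).
semicircular top: A = ½π·45² = 3180.86, centroid at (45.00, 189.10).
triangular fin: A = ½·75·155 = 5812.50, centroid at (115.00, 51.67).
ΣA = 24293.36 mm²
ΣAx_c = (15300.00)(45.00) + (3180.86)(45.00) + (5812.50)(115.00) = 1500076.32 mm³
ΣAy_c = (15300.00)(85.00) + (3180.86)(189.10) + (5812.50)(51.67) = 2202309.14 mm³
x_c = 1500076.32 / 24293.36 = 61.75 mm
y_c = 2202309.14 / 24293.36 = 90.65 mm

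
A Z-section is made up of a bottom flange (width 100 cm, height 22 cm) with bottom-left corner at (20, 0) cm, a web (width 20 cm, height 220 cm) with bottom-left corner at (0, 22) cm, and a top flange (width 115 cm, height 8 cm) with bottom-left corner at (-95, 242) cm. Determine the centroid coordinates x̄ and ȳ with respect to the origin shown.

x̄ = 21.74 cm, ȳ = 110.55 cm

bottom flange: A = 100 × 22 = 2200.00, centroid at (70.00, 11.00).
web: A = 20 × 220 = 4400.00, centroid at (10.00, 132.00).
top flange: A = 115 × 8 = 920.00, centroid at (-37.50, 246.00).
ΣA = 7520.00 cm²
ΣAx̄ = (2200.00)(70.00) + (4400.00)(10.00) + (920.00)(-37.50) = 163500.00 cm³
ΣAȳ = (2200.00)(11.00) + (4400.00)(132.00) + (920.00)(246.00) = 831320.00 cm³
x̄ = 163500.00 / 7520.00 = 21.74 cm
ȳ = 831320.00 / 7520.00 = 110.55 cm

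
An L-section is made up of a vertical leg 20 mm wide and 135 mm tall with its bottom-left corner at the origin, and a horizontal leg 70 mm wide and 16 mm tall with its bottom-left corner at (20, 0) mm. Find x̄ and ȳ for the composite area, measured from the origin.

vertical leg: A = 20 × 135 = 2700.00, centroid at (10.00, 67.50).
horizontal leg: A = 70 × 16 = 1120.00, centroid at (55.00, 8.00).
ΣA = 3820.00 mm²
ΣAx̄ = (2700.00)(10.00) + (1120.00)(55.00) = 88600.00 mm³
ΣAȳ = (2700.00)(67.50) + (1120.00)(8.00) = 191210.00 mm³
x̄ = 88600.00 / 3820.00 = 23.19 mm
ȳ = 191210.00 / 3820.00 = 50.05 mm

x̄ = 23.19 mm, ȳ = 50.05 mm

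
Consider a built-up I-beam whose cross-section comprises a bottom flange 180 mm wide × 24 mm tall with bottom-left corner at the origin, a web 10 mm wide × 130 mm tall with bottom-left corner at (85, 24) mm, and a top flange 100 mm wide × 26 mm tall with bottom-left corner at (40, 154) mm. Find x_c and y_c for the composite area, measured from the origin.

x_c = 90.00 mm, y_c = 73.20 mm

bottom flange: A = 180 × 24 = 4320.00, centroid at (90.00, 12.00).
web: A = 10 × 130 = 1300.00, centroid at (90.00, 89.00).
top flange: A = 100 × 26 = 2600.00, centroid at (90.00, 167.00).
ΣA = 8220.00 mm²
ΣAx_c = (4320.00)(90.00) + (1300.00)(90.00) + (2600.00)(90.00) = 739800.00 mm³
ΣAy_c = (4320.00)(12.00) + (1300.00)(89.00) + (2600.00)(167.00) = 601740.00 mm³
x_c = 739800.00 / 8220.00 = 90.00 mm
y_c = 601740.00 / 8220.00 = 73.20 mm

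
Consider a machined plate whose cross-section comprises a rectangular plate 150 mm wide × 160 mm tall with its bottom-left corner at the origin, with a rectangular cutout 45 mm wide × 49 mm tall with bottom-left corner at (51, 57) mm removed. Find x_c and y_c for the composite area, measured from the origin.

plate: A = 150 × 160 = 24000.00, centroid at (75.00, 80.00).
hole: A = −(45 × 49) = -2205.00, centroid at (73.50, 81.50).
ΣA = 21795.00 mm², ΣAx_c = 1637932.50 mm³, ΣAy_c = 1740292.50 mm³.
x_c = 1637932.50/21795.00 = 75.15 mm; y_c = 1740292.50/21795.00 = 79.85 mm.

x_c = 75.15 mm, y_c = 79.85 mm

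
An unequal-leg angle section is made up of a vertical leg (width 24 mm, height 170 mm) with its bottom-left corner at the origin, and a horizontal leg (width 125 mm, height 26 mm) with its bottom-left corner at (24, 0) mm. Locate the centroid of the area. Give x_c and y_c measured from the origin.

Part | A | x̄ᵢ | ȳᵢ | A·x̄ᵢ | A·ȳᵢ
vertical leg | 4080.00 | 12.00 | 85.00 | 48960.00 | 346800.00
horizontal leg | 3250.00 | 86.50 | 13.00 | 281125.00 | 42250.00
Σ | 7330.00 |  |  | 330085.00 | 389050.00
x_c = 330085.00 / 7330.00 = 45.03 mm
y_c = 389050.00 / 7330.00 = 53.08 mm

x_c = 45.03 mm, y_c = 53.08 mm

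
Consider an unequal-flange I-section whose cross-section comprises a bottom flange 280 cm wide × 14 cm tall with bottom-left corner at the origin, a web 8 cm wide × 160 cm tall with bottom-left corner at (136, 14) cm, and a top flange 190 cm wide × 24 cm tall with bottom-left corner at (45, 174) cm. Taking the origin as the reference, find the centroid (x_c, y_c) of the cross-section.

bottom flange: A = 280 × 14 = 3920.00, centroid at (140.00, 7.00).
web: A = 8 × 160 = 1280.00, centroid at (140.00, 94.00).
top flange: A = 190 × 24 = 4560.00, centroid at (140.00, 186.00).
ΣA = 9760.00 cm²
ΣAx_c = (3920.00)(140.00) + (1280.00)(140.00) + (4560.00)(140.00) = 1366400.00 cm³
ΣAy_c = (3920.00)(7.00) + (1280.00)(94.00) + (4560.00)(186.00) = 995920.00 cm³
x_c = 1366400.00 / 9760.00 = 140.00 cm
y_c = 995920.00 / 9760.00 = 102.04 cm

x_c = 140.00 cm, y_c = 102.04 cm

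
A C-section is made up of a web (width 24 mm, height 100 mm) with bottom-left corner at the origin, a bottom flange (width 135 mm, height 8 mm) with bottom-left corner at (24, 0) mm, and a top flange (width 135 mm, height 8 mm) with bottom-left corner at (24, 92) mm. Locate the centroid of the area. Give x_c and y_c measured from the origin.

web: A = 24 × 100 = 2400.00, centroid at (12.00, 50.00).
bottom flange: A = 135 × 8 = 1080.00, centroid at (91.50, 4.00).
top flange: A = 135 × 8 = 1080.00, centroid at (91.50, 96.00).
ΣA = 4560.00 mm², ΣAx_c = 226440.00 mm³, ΣAy_c = 228000.00 mm³.
x_c = 226440.00/4560.00 = 49.66 mm; y_c = 228000.00/4560.00 = 50.00 mm.

x_c = 49.66 mm, y_c = 50.00 mm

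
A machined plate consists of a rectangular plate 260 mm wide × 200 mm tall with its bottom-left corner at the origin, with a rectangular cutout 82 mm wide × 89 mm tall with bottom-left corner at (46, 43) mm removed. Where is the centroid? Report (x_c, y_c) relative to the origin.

x_c = 137.02 mm, y_c = 102.04 mm

plate: A = 260 × 200 = 52000.00, centroid at (130.00, 100.00).
hole: A = −(82 × 89) = -7298.00, centroid at (87.00, 87.50).
ΣA = 44702.00 mm², ΣAx_c = 6125074.00 mm³, ΣAy_c = 4561425.00 mm³.
x_c = 6125074.00/44702.00 = 137.02 mm; y_c = 4561425.00/44702.00 = 102.04 mm.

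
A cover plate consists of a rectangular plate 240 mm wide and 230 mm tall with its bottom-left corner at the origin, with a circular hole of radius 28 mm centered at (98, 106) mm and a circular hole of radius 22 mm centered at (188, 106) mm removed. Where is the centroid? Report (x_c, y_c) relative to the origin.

plate: A = 240 × 230 = 55200.00, centroid at (120.00, 115.00).
hole 1: A = −π·28² = -2463.01, centroid at (98.00, 106.00).
hole 2: A = −π·22² = -1520.53, centroid at (188.00, 106.00).
ΣA = 51216.46 mm², ΣAx_c = 6096765.35 mm³, ΣAy_c = 5925744.81 mm³.
x_c = 6096765.35/51216.46 = 119.04 mm; y_c = 5925744.81/51216.46 = 115.70 mm.

x_c = 119.04 mm, y_c = 115.70 mm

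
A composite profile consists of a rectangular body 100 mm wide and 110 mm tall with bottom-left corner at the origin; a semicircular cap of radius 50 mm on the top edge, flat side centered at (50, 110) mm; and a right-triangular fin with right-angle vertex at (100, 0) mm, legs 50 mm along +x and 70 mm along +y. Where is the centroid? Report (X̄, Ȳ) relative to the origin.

X̄ = 57.00 mm, Ȳ = 69.63 mm

rectangular body: A = 100 × 110 = 11000.00, centroid at (50.00, 55.00).
semicircular top: A = ½π·50² = 3926.99, centroid at (50.00, 131.22).
triangular fin: A = ½·50·70 = 1750.00, centroid at (116.67, 23.33).
ΣA = 16676.99 mm², ΣAX̄ = 950516.21 mm³, ΣAȲ = 1161135.66 mm³.
X̄ = 950516.21/16676.99 = 57.00 mm; Ȳ = 1161135.66/16676.99 = 69.63 mm.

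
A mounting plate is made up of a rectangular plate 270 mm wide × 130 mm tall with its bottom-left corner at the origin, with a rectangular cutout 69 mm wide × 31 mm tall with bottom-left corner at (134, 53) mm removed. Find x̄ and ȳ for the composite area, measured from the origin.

plate: A = 270 × 130 = 35100.00, centroid at (135.00, 65.00).
hole: A = −(69 × 31) = -2139.00, centroid at (168.50, 68.50).
ΣA = 32961.00 mm²
ΣAx̄ = (35100.00)(135.00) + (-2139.00)(168.50) = 4378078.50 mm³
ΣAȳ = (35100.00)(65.00) + (-2139.00)(68.50) = 2134978.50 mm³
x̄ = 4378078.50 / 32961.00 = 132.83 mm
ȳ = 2134978.50 / 32961.00 = 64.77 mm

x̄ = 132.83 mm, ȳ = 64.77 mm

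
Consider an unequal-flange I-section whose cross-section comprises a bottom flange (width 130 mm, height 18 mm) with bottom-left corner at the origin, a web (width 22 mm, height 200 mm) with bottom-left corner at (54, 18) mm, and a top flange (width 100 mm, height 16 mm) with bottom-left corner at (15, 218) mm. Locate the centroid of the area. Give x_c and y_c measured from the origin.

bottom flange: A = 130 × 18 = 2340.00, centroid at (65.00, 9.00).
web: A = 22 × 200 = 4400.00, centroid at (65.00, 118.00).
top flange: A = 100 × 16 = 1600.00, centroid at (65.00, 226.00).
ΣA = 8340.00 mm²
ΣAx_c = (2340.00)(65.00) + (4400.00)(65.00) + (1600.00)(65.00) = 542100.00 mm³
ΣAy_c = (2340.00)(9.00) + (4400.00)(118.00) + (1600.00)(226.00) = 901860.00 mm³
x_c = 542100.00 / 8340.00 = 65.00 mm
y_c = 901860.00 / 8340.00 = 108.14 mm

x_c = 65.00 mm, y_c = 108.14 mm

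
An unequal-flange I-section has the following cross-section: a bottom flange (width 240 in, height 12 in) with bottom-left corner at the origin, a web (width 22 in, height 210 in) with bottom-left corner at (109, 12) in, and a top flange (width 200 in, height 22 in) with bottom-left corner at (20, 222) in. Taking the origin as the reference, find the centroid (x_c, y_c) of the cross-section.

Part | A | x̄ᵢ | ȳᵢ | A·x̄ᵢ | A·ȳᵢ
bottom flange | 2880.00 | 120.00 | 6.00 | 345600.00 | 17280.00
web | 4620.00 | 120.00 | 117.00 | 554400.00 | 540540.00
top flange | 4400.00 | 120.00 | 233.00 | 528000.00 | 1025200.00
Σ | 11900.00 |  |  | 1428000.00 | 1583020.00
x_c = 1428000.00 / 11900.00 = 120.00 in
y_c = 1583020.00 / 11900.00 = 133.03 in

x_c = 120.00 in, y_c = 133.03 in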